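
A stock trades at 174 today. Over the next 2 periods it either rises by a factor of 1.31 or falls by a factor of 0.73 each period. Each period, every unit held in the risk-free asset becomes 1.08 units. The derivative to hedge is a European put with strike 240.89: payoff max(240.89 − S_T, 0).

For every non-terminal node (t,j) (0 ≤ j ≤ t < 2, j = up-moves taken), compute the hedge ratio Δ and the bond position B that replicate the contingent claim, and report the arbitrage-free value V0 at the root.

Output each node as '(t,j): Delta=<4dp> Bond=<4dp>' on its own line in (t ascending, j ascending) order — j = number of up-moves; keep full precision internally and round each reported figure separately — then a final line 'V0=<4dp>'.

Risk-neutral probability p* = (R−d)/(u−d) = (1.08−0.73)/(1.31−0.73) = 0.6034.
Terminal payoffs: V(2,0)=148.1654, V(2,1)=74.4938, V(2,2)=0.0000
Node (1,0) S=127.0200: V=(p*·74.4938+(1−p*)·148.1654)/1.08=96.0263; Δ=(74.4938−148.1654)/(166.3962−92.7246)=-1.0000; B=V−Δ·S=223.0463
Node (1,1) S=227.9400: V=(p*·0.0000+(1−p*)·74.4938)/1.08=27.3524; Δ=(0.0000−74.4938)/(298.6014−166.3962)=-0.5635; B=V−Δ·S=155.7900
Node (0,0) S=174.0000: V=(p*·27.3524+(1−p*)·96.0263)/1.08=50.5418; Δ=(27.3524−96.0263)/(227.9400−127.0200)=-0.6805; B=V−Δ·S=168.9450
Each (Δ,B) replicates both successor values, so the strategy is self-financing and V0 is arbitrage-free.

(0,0): Delta=-0.6805 Bond=168.9450
(1,0): Delta=-1.0000 Bond=223.0463
(1,1): Delta=-0.5635 Bond=155.7900
V0=50.5418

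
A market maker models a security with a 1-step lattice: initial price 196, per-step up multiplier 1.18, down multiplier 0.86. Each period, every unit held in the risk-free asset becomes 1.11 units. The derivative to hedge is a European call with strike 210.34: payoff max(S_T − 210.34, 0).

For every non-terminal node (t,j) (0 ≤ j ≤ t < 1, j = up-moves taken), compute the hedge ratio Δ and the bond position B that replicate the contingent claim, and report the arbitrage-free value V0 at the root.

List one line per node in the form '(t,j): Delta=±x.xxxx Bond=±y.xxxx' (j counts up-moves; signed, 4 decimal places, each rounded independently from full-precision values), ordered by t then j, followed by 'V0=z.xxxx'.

Since d<R<u, set p* = (R−d)/(u−d) = 0.7813; price each node as the discounted p*-expectation of its children.
At expiry t=1: V(1,0)=0.0000, V(1,1)=20.9400
  t=0,j=0: stock 196.0000 → up 231.2800 (V=20.9400), down 168.5600 (V=0.0000). Price 14.7382; hedge Δ=0.3339, bond B=-50.6993.
The time-0 hedge costs 14.7382, which is the no-arbitrage price.

(0,0): Delta=0.3339 Bond=-50.6993
V0=14.7382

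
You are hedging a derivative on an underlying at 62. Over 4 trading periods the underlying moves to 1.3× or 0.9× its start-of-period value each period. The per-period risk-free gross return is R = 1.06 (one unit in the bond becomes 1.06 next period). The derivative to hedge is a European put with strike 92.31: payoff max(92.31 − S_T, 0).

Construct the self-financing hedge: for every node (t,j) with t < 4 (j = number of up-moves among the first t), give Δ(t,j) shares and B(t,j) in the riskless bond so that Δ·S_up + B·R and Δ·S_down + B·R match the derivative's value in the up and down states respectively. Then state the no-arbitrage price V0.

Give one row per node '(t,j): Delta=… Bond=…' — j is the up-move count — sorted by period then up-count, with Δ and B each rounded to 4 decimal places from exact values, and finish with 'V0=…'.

(0,0): Delta=-0.5867 Bond=52.8953
(1,0): Delta=-0.8068 Bond=68.3519
(1,1): Delta=-0.3581 Bond=37.6445
(2,0): Delta=-1.0000 Bond=82.1556
(2,1): Delta=-0.6062 Bond=57.8993
(2,2): Delta=-0.1005 Bond=12.9089
(3,0): Delta=-1.0000 Bond=87.0849
(3,1): Delta=-1.0000 Bond=87.0849
(3,2): Delta=-0.1972 Bond=22.8058
(3,3): Delta=0.0000 Bond=0.0000
V0=16.5214

Under the risk-neutral measure, an up-move has probability p* = (R−d)/(u−d) = 0.4000 and values discount at R = 1.06.
Terminal values V(4,·): V(4,0)=51.6318, V(4,1)=33.5526, V(4,2)=7.4382, V(4,3)=0.0000, V(4,4)=0.0000
(3,0): S=45.1980. Δ = (V_up−V_dn)/(S_up−S_dn) = (33.5526−51.6318)/(58.7574−40.6782) = -1.0000. V = [p*·33.5526 + (1−p*)·51.6318]/1.06 = 41.8869. B = V − Δ·S = 87.0849.
(3,1): S=65.2860. Δ = (V_up−V_dn)/(S_up−S_dn) = (7.4382−33.5526)/(84.8718−58.7574) = -1.0000. V = [p*·7.4382 + (1−p*)·33.5526]/1.06 = 21.7989. B = V − Δ·S = 87.0849.
(3,2): S=94.3020. Δ = (V_up−V_dn)/(S_up−S_dn) = (0.0000−7.4382)/(122.5926−84.8718) = -0.1972. V = [p*·0.0000 + (1−p*)·7.4382]/1.06 = 4.2103. B = V − Δ·S = 22.8058.
(3,3): S=136.2140. Δ = (V_up−V_dn)/(S_up−S_dn) = (0.0000−0.0000)/(177.0782−122.5926) = 0.0000. V = [p*·0.0000 + (1−p*)·0.0000]/1.06 = 0.0000. B = V − Δ·S = 0.0000.
(2,0): S=50.2200. Δ = (V_up−V_dn)/(S_up−S_dn) = (21.7989−41.8869)/(65.2860−45.1980) = -1.0000. V = [p*·21.7989 + (1−p*)·41.8869]/1.06 = 31.9356. B = V − Δ·S = 82.1556.
(2,1): S=72.5400. Δ = (V_up−V_dn)/(S_up−S_dn) = (4.2103−21.7989)/(94.3020−65.2860) = -0.6062. V = [p*·4.2103 + (1−p*)·21.7989]/1.06 = 13.9278. B = V − Δ·S = 57.8993.
(2,2): S=104.7800. Δ = (V_up−V_dn)/(S_up−S_dn) = (0.0000−4.2103)/(136.2140−94.3020) = -0.1005. V = [p*·0.0000 + (1−p*)·4.2103]/1.06 = 2.3832. B = V − Δ·S = 12.9089.
(1,0): S=55.8000. Δ = (V_up−V_dn)/(S_up−S_dn) = (13.9278−31.9356)/(72.5400−50.2200) = -0.8068. V = [p*·13.9278 + (1−p*)·31.9356]/1.06 = 23.3325. B = V − Δ·S = 68.3519.
(1,1): S=80.6000. Δ = (V_up−V_dn)/(S_up−S_dn) = (2.3832−13.9278)/(104.7800−72.5400) = -0.3581. V = [p*·2.3832 + (1−p*)·13.9278]/1.06 = 8.7830. B = V − Δ·S = 37.6445.
(0,0): S=62.0000. Δ = (V_up−V_dn)/(S_up−S_dn) = (8.7830−23.3325)/(80.6000−55.8000) = -0.5867. V = [p*·8.7830 + (1−p*)·23.3325]/1.06 = 16.5214. B = V − Δ·S = 52.8953.
Each (Δ,B) replicates both successor values, so the strategy is self-financing and V0 is arbitrage-free.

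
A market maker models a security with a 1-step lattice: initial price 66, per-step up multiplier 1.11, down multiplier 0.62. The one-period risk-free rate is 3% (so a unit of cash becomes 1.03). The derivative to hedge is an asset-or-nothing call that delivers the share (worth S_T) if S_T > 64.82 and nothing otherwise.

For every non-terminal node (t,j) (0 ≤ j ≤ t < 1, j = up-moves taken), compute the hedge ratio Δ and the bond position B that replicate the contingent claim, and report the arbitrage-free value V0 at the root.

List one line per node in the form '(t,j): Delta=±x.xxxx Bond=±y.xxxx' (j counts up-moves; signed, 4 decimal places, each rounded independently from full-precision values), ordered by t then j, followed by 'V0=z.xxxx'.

(0,0): Delta=2.2653 Bond=-89.9964
V0=59.5138

No-arbitrage ⇒ martingale measure with p* = (R−d)/(u−d) = 0.8367.
Terminal values V(1,·): V(1,0)=0.0000, V(1,1)=73.2600
  t=0,j=0: stock 66.0000 → up 73.2600 (V=73.2600), down 40.9200 (V=0.0000). Price 59.5138; hedge Δ=2.2653, bond B=-89.9964.
The time-0 hedge costs 59.5138, which is the no-arbitrage price.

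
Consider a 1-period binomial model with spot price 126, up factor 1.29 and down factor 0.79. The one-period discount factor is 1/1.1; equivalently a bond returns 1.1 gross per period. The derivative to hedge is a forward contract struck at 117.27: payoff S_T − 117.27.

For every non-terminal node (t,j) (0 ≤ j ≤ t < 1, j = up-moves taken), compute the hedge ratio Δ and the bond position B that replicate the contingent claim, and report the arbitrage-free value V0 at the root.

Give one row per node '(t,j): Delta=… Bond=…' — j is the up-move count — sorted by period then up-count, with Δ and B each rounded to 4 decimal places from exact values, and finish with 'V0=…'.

Risk-neutral probability p* = (R−d)/(u−d) = (1.1−0.79)/(1.29−0.79) = 0.6200.
At expiry t=1: V(1,0)=-17.7300, V(1,1)=45.2700
  t=0,j=0: stock 126.0000 → up 162.5400 (V=45.2700), down 99.5400 (V=-17.7300). Price 19.3909; hedge Δ=1.0000, bond B=-106.6091.
Self-financing check: at every node Δ·S+B equals the discounted successor values.

(0,0): Delta=1.0000 Bond=-106.6091
V0=19.3909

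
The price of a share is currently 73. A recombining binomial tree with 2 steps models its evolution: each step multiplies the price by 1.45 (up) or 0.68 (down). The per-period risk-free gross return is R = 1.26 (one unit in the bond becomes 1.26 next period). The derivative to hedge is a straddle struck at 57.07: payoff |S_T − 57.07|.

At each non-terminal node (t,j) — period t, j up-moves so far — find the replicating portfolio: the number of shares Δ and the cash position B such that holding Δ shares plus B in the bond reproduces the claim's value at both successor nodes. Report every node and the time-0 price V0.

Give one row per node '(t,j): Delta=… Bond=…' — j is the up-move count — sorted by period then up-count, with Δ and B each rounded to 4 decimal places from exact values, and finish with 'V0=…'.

No-arbitrage ⇒ martingale measure with p* = (R−d)/(u−d) = 0.7532.
At expiry t=2: V(2,0)=23.3148, V(2,1)=14.9080, V(2,2)=96.4125
(1,0): S=49.6400. Δ = (V_up−V_dn)/(S_up−S_dn) = (14.9080−23.3148)/(71.9780−33.7552) = -0.2199. V = [p*·14.9080 + (1−p*)·23.3148]/1.26 = 13.4781. B = V − Δ·S = 24.3960.
(1,1): S=105.8500. Δ = (V_up−V_dn)/(S_up−S_dn) = (96.4125−14.9080)/(153.4825−71.9780) = 1.0000. V = [p*·96.4125 + (1−p*)·14.9080]/1.26 = 60.5563. B = V − Δ·S = -45.2937.
(0,0): S=73.0000. Δ = (V_up−V_dn)/(S_up−S_dn) = (60.5563−13.4781)/(105.8500−49.6400) = 0.8375. V = [p*·60.5563 + (1−p*)·13.4781]/1.26 = 38.8410. B = V − Δ·S = -22.2996.
Check: Δ(0,0)·S0 + B(0,0) = 38.8410 = V0.

(0,0): Delta=0.8375 Bond=-22.2996
(1,0): Delta=-0.2199 Bond=24.3960
(1,1): Delta=1.0000 Bond=-45.2937
V0=38.8410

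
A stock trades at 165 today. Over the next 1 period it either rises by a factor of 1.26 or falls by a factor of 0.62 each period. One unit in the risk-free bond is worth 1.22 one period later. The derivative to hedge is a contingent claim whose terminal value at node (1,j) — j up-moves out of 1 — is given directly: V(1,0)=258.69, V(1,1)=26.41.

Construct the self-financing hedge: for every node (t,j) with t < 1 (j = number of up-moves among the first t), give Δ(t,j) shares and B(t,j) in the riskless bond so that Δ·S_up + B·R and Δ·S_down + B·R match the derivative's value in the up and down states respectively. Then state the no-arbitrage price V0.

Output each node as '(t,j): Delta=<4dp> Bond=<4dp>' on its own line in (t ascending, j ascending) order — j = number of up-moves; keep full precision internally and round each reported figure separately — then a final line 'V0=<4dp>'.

(0,0): Delta=-2.1996 Bond=396.4846
V0=33.5471

Risk-neutral probability p* = (R−d)/(u−d) = (1.22−0.62)/(1.26−0.62) = 0.9375.
Payoff layer (t=1): V(1,0)=258.6900, V(1,1)=26.4100
Node (0,0) S=165.0000: V=(p*·26.4100+(1−p*)·258.6900)/1.22=33.5471; Δ=(26.4100−258.6900)/(207.9000−102.3000)=-2.1996; B=V−Δ·S=396.4846
Check: Δ(0,0)·S0 + B(0,0) = 33.5471 = V0.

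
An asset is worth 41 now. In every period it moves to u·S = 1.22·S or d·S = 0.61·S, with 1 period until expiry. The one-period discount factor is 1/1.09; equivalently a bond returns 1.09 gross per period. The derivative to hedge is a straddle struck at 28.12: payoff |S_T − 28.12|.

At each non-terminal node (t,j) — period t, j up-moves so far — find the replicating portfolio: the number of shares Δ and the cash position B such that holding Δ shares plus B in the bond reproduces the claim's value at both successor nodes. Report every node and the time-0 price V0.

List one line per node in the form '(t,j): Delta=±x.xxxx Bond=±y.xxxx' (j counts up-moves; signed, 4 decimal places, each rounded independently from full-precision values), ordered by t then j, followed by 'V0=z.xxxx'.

(0,0): Delta=0.7513 Bond=-14.3853
V0=16.4180

Under the risk-neutral measure, an up-move has probability p* = (R−d)/(u−d) = 0.7869 and values discount at R = 1.09.
At expiry t=1: V(1,0)=3.1100, V(1,1)=21.9000
  t=0,j=0: stock 41.0000 → up 50.0200 (V=21.9000), down 25.0100 (V=3.1100). Price 16.4180; hedge Δ=0.7513, bond B=-14.3853.
Self-financing check: at every node Δ·S+B equals the discounted successor values.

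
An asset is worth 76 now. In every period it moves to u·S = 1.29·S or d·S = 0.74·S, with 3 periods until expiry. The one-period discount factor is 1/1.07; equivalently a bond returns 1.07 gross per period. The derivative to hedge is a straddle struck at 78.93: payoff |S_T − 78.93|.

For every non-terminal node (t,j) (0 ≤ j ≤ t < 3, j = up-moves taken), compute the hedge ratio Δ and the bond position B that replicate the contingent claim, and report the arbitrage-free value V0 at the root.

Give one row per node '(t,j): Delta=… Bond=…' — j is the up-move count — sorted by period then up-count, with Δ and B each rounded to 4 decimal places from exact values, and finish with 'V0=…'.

(0,0): Delta=0.3406 Bond=2.5847
(1,0): Delta=-0.4685 Bond=48.2683
(1,1): Delta=0.6500 Bond=-27.5696
(2,0): Delta=-1.0000 Bond=73.7664
(2,1): Delta=-0.2653 Bond=36.9009
(2,2): Delta=1.0000 Bond=-73.7664
V0=28.4679

Risk-neutral probability p* = (R−d)/(u−d) = (1.07−0.74)/(1.29−0.74) = 0.6000.
Payoff layer (t=3): V(3,0)=48.1330, V(3,1)=25.2433, V(3,2)=14.6590, V(3,3)=84.2184
(2,0): S=41.6176. Δ = (V_up−V_dn)/(S_up−S_dn) = (25.2433−48.1330)/(53.6867−30.7970) = -1.0000. V = [p*·25.2433 + (1−p*)·48.1330]/1.07 = 32.1488. B = V − Δ·S = 73.7664.
(2,1): S=72.5496. Δ = (V_up−V_dn)/(S_up−S_dn) = (14.6590−25.2433)/(93.5890−53.6867) = -0.2653. V = [p*·14.6590 + (1−p*)·25.2433]/1.07 = 17.6567. B = V − Δ·S = 36.9009.
(2,2): S=126.4716. Δ = (V_up−V_dn)/(S_up−S_dn) = (84.2184−14.6590)/(163.1484−93.5890) = 1.0000. V = [p*·84.2184 + (1−p*)·14.6590]/1.07 = 52.7052. B = V − Δ·S = -73.7664.
(1,0): S=56.2400. Δ = (V_up−V_dn)/(S_up−S_dn) = (17.6567−32.1488)/(72.5496−41.6176) = -0.4685. V = [p*·17.6567 + (1−p*)·32.1488]/1.07 = 21.9192. B = V − Δ·S = 48.2683.
(1,1): S=98.0400. Δ = (V_up−V_dn)/(S_up−S_dn) = (52.7052−17.6567)/(126.4716−72.5496) = 0.6500. V = [p*·52.7052 + (1−p*)·17.6567]/1.07 = 36.1550. B = V − Δ·S = -27.5696.
(0,0): S=76.0000. Δ = (V_up−V_dn)/(S_up−S_dn) = (36.1550−21.9192)/(98.0400−56.2400) = 0.3406. V = [p*·36.1550 + (1−p*)·21.9192]/1.07 = 28.4679. B = V − Δ·S = 2.5847.
The time-0 hedge costs 28.4679, which is the no-arbitrage price.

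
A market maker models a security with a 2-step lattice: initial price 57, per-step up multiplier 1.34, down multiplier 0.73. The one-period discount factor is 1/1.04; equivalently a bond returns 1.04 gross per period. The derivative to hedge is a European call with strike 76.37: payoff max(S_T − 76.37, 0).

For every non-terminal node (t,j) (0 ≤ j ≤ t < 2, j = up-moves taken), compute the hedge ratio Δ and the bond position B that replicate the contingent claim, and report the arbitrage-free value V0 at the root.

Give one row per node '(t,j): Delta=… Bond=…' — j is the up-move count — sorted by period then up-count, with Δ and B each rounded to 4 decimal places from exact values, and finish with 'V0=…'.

(0,0): Delta=0.3651 Bond=-14.6078
(1,0): Delta=0.0000 Bond=0.0000
(1,1): Delta=0.5576 Bond=-29.8941
V0=6.2033

No-arbitrage ⇒ martingale measure with p* = (R−d)/(u−d) = 0.5082.
At expiry t=2: V(2,0)=0.0000, V(2,1)=0.0000, V(2,2)=25.9792
  t=1,j=0: stock 41.6100 → up 55.7574 (V=0.0000), down 30.3753 (V=0.0000). Price 0.0000; hedge Δ=0.0000, bond B=0.0000.
  t=1,j=1: stock 76.3800 → up 102.3492 (V=25.9792), down 55.7574 (V=0.0000). Price 12.6948; hedge Δ=0.5576, bond B=-29.8941.
  t=0,j=0: stock 57.0000 → up 76.3800 (V=12.6948), down 41.6100 (V=0.0000). Price 6.2033; hedge Δ=0.3651, bond B=-14.6078.
Self-financing check: at every node Δ·S+B equals the discounted successor values.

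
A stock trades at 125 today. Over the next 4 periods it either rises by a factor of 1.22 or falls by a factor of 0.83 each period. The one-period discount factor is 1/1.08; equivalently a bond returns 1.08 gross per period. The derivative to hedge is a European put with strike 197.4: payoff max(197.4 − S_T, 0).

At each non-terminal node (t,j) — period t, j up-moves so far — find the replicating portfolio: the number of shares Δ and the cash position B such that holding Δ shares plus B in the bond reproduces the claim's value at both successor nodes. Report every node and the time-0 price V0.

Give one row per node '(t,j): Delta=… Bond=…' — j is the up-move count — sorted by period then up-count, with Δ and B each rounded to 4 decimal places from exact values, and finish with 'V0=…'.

Risk-neutral probability p* = (R−d)/(u−d) = (1.08−0.83)/(1.22−0.83) = 0.6410.
Terminal values V(4,·): V(4,0)=138.0771, V(4,1)=110.2025, V(4,2)=69.2302, V(4,3)=9.0058, V(4,4)=0.0000
  t=3,j=0: stock 71.4734 → up 87.1975 (V=110.2025), down 59.3229 (V=138.0771). Price 111.3044; hedge Δ=-1.0000, bond B=182.7778.
  t=3,j=1: stock 105.0572 → up 128.1698 (V=69.2302), down 87.1975 (V=110.2025). Price 77.7205; hedge Δ=-1.0000, bond B=182.7778.
  t=3,j=2: stock 154.4215 → up 188.3942 (V=9.0058), down 128.1698 (V=69.2302). Price 28.3563; hedge Δ=-1.0000, bond B=182.7778.
  t=3,j=3: stock 226.9810 → up 276.9168 (V=0.0000), down 188.3942 (V=9.0058). Price 2.9934; hedge Δ=-0.1017, bond B=26.0851.
  t=2,j=0: stock 86.1125 → up 105.0572 (V=77.7205), down 71.4734 (V=111.3044). Price 83.1262; hedge Δ=-1.0000, bond B=169.2387.
  t=2,j=1: stock 126.5750 → up 154.4215 (V=28.3563), down 105.0572 (V=77.7205). Price 42.6637; hedge Δ=-1.0000, bond B=169.2387.
  t=2,j=2: stock 186.0500 → up 226.9810 (V=2.9934), down 154.4215 (V=28.3563). Price 11.2019; hedge Δ=-0.3495, bond B=76.2350.
  t=1,j=0: stock 103.7500 → up 126.5750 (V=42.6637), down 86.1125 (V=83.1262). Price 52.9525; hedge Δ=-1.0000, bond B=156.7025.
  t=1,j=1: stock 152.5000 → up 186.0500 (V=11.2019), down 126.5750 (V=42.6637). Price 20.8295; hedge Δ=-0.5290, bond B=101.5008.
  t=0,j=0: stock 125.0000 → up 152.5000 (V=20.8295), down 103.7500 (V=52.9525). Price 29.9637; hedge Δ=-0.6589, bond B=112.3304.
Each (Δ,B) replicates both successor values, so the strategy is self-financing and V0 is arbitrage-free.

(0,0): Delta=-0.6589 Bond=112.3304
(1,0): Delta=-1.0000 Bond=156.7025
(1,1): Delta=-0.5290 Bond=101.5008
(2,0): Delta=-1.0000 Bond=169.2387
(2,1): Delta=-1.0000 Bond=169.2387
(2,2): Delta=-0.3495 Bond=76.2350
(3,0): Delta=-1.0000 Bond=182.7778
(3,1): Delta=-1.0000 Bond=182.7778
(3,2): Delta=-1.0000 Bond=182.7778
(3,3): Delta=-0.1017 Bond=26.0851
V0=29.9637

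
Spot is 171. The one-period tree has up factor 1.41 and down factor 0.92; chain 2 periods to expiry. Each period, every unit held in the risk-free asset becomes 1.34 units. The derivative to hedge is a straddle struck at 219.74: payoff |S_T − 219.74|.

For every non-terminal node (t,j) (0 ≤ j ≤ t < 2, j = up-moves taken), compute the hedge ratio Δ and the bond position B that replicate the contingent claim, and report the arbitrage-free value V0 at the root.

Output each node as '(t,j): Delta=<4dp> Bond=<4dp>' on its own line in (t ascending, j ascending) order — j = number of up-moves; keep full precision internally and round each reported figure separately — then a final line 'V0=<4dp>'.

Under the risk-neutral measure, an up-move has probability p* = (R−d)/(u−d) = 0.8571 and values discount at R = 1.34.
Terminal payoffs: V(2,0)=75.0056, V(2,1)=2.0812, V(2,2)=120.2251
  t=1,j=0: stock 157.3200 → up 221.8212 (V=2.0812), down 144.7344 (V=75.0056). Price 9.3276; hedge Δ=-0.9460, bond B=158.1529.
  t=1,j=1: stock 241.1100 → up 339.9651 (V=120.2251), down 221.8212 (V=2.0812). Price 77.1249; hedge Δ=1.0000, bond B=-163.9851.
  t=0,j=0: stock 171.0000 → up 241.1100 (V=77.1249), down 157.3200 (V=9.3276). Price 50.3281; hedge Δ=0.8091, bond B=-88.0339.
Self-financing check: at every node Δ·S+B equals the discounted successor values.

(0,0): Delta=0.8091 Bond=-88.0339
(1,0): Delta=-0.9460 Bond=158.1529
(1,1): Delta=1.0000 Bond=-163.9851
V0=50.3281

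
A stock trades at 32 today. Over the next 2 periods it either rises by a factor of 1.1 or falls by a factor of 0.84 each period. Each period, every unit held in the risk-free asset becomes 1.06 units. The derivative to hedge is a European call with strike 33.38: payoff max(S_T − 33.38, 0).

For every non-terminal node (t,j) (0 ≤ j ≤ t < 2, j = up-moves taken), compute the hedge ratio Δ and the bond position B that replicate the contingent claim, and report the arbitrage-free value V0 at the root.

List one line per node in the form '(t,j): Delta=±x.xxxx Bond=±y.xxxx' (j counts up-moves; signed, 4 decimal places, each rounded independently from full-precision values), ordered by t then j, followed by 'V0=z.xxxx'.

(0,0): Delta=0.5123 Bond=-12.9923
(1,0): Delta=0.0000 Bond=0.0000
(1,1): Delta=0.5835 Bond=-16.2758
V0=3.4027

Since d<R<u, set p* = (R−d)/(u−d) = 0.8462; price each node as the discounted p*-expectation of its children.
Terminal payoffs: V(2,0)=0.0000, V(2,1)=0.0000, V(2,2)=5.3400
  t=1,j=0: stock 26.8800 → up 29.5680 (V=0.0000), down 22.5792 (V=0.0000). Price 0.0000; hedge Δ=0.0000, bond B=0.0000.
  t=1,j=1: stock 35.2000 → up 38.7200 (V=5.3400), down 29.5680 (V=0.0000). Price 4.2627; hedge Δ=0.5835, bond B=-16.2758.
  t=0,j=0: stock 32.0000 → up 35.2000 (V=4.2627), down 26.8800 (V=0.0000). Price 3.4027; hedge Δ=0.5123, bond B=-12.9923.
Check: Δ(0,0)·S0 + B(0,0) = 3.4027 = V0.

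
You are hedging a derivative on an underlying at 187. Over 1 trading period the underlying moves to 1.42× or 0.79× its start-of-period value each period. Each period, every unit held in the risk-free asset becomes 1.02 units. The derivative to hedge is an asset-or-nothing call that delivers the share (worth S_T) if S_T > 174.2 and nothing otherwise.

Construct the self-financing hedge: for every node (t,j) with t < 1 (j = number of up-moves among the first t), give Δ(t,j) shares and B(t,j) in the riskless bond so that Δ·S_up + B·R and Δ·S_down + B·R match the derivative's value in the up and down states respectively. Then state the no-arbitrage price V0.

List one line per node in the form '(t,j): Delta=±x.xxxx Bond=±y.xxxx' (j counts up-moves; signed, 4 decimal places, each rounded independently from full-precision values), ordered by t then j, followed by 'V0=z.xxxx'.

Under the risk-neutral measure, an up-move has probability p* = (R−d)/(u−d) = 0.3651 and values discount at R = 1.02.
Terminal payoffs: V(1,0)=0.0000, V(1,1)=265.5400
Node (0,0) S=187.0000: V=(p*·265.5400+(1−p*)·0.0000)/1.02=95.0423; Δ=(265.5400−0.0000)/(265.5400−147.7300)=2.2540; B=V−Δ·S=-326.4497
Check: Δ(0,0)·S0 + B(0,0) = 95.0423 = V0.

(0,0): Delta=2.2540 Bond=-326.4497
V0=95.0423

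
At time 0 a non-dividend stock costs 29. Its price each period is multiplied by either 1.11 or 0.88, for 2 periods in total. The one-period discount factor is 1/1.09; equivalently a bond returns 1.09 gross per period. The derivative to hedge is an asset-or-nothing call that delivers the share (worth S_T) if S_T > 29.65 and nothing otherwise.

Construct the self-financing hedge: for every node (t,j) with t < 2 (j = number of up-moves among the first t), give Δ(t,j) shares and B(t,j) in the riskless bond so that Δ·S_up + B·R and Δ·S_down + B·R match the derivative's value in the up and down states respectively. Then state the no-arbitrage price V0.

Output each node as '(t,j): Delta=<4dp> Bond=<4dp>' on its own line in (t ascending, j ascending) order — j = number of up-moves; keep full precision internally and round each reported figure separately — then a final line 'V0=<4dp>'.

Risk-neutral probability p* = (R−d)/(u−d) = (1.09−0.88)/(1.11−0.88) = 0.9130.
At expiry t=2: V(2,0)=0.0000, V(2,1)=0.0000, V(2,2)=35.7309
(1,0): S=25.5200. Δ = (V_up−V_dn)/(S_up−S_dn) = (0.0000−0.0000)/(28.3272−22.4576) = 0.0000. V = [p*·0.0000 + (1−p*)·0.0000]/1.09 = 0.0000. B = V − Δ·S = 0.0000.
(1,1): S=32.1900. Δ = (V_up−V_dn)/(S_up−S_dn) = (35.7309−0.0000)/(35.7309−28.3272) = 4.8261. V = [p*·35.7309 + (1−p*)·0.0000]/1.09 = 29.9302. B = V − Δ·S = -125.4216.
(0,0): S=29.0000. Δ = (V_up−V_dn)/(S_up−S_dn) = (29.9302−0.0000)/(32.1900−25.5200) = 4.4873. V = [p*·29.9302 + (1−p*)·0.0000]/1.09 = 25.0711. B = V − Δ·S = -105.0600.
Check: Δ(0,0)·S0 + B(0,0) = 25.0711 = V0.

(0,0): Delta=4.4873 Bond=-105.0600
(1,0): Delta=0.0000 Bond=0.0000
(1,1): Delta=4.8261 Bond=-125.4216
V0=25.0711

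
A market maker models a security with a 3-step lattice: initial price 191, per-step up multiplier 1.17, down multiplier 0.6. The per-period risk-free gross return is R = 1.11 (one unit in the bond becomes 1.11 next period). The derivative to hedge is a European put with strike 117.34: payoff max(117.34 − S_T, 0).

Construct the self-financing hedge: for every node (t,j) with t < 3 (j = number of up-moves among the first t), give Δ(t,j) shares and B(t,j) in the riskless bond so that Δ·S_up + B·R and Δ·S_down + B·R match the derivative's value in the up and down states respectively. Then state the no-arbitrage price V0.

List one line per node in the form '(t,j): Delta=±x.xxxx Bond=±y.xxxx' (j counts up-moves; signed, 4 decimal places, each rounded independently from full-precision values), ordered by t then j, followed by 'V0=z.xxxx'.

The replicating-portfolio and risk-neutral prices coincide; use p* = (1.11−0.6)/(1.17−0.6) = 0.8947 for the latter.
Terminal payoffs: V(3,0)=76.0840, V(3,1)=36.8908, V(3,2)=0.0000, V(3,3)=0.0000
  t=2,j=0: stock 68.7600 → up 80.4492 (V=36.8908), down 41.2560 (V=76.0840). Price 36.9517; hedge Δ=-1.0000, bond B=105.7117.
  t=2,j=1: stock 134.0820 → up 156.8759 (V=0.0000), down 80.4492 (V=36.8908). Price 3.4984; hedge Δ=-0.4827, bond B=68.2191.
  t=2,j=2: stock 261.4599 → up 305.9081 (V=0.0000), down 156.8759 (V=0.0000). Price 0.0000; hedge Δ=0.0000, bond B=0.0000.
  t=1,j=0: stock 114.6000 → up 134.0820 (V=3.4984), down 68.7600 (V=36.9517). Price 6.3242; hedge Δ=-0.5121, bond B=65.0142.
  t=1,j=1: stock 223.4700 → up 261.4599 (V=0.0000), down 134.0820 (V=3.4984). Price 0.3318; hedge Δ=-0.0275, bond B=6.4693.
  t=0,j=0: stock 191.0000 → up 223.4700 (V=0.3318), down 114.6000 (V=6.3242). Price 0.8672; hedge Δ=-0.0550, bond B=11.3801.
Root portfolio cost Δ·191+B reproduces V0=0.8672.

(0,0): Delta=-0.0550 Bond=11.3801
(1,0): Delta=-0.5121 Bond=65.0142
(1,1): Delta=-0.0275 Bond=6.4693
(2,0): Delta=-1.0000 Bond=105.7117
(2,1): Delta=-0.4827 Bond=68.2191
(2,2): Delta=0.0000 Bond=0.0000
V0=0.8672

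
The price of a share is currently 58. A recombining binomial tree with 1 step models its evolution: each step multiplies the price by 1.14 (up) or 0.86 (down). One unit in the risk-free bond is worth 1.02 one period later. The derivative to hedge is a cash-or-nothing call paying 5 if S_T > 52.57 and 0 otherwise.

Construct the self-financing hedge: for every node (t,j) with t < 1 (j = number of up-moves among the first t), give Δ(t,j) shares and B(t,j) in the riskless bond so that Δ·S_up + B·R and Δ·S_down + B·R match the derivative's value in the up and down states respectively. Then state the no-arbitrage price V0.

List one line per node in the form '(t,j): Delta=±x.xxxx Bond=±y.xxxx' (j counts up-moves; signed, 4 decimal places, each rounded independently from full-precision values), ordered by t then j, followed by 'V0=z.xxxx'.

(0,0): Delta=0.3079 Bond=-15.0560
V0=2.8011

Under the risk-neutral measure, an up-move has probability p* = (R−d)/(u−d) = 0.5714 and values discount at R = 1.02.
At expiry t=1: V(1,0)=0.0000, V(1,1)=5.0000
  t=0,j=0: stock 58.0000 → up 66.1200 (V=5.0000), down 49.8800 (V=0.0000). Price 2.8011; hedge Δ=0.3079, bond B=-15.0560.
Check: Δ(0,0)·S0 + B(0,0) = 2.8011 = V0.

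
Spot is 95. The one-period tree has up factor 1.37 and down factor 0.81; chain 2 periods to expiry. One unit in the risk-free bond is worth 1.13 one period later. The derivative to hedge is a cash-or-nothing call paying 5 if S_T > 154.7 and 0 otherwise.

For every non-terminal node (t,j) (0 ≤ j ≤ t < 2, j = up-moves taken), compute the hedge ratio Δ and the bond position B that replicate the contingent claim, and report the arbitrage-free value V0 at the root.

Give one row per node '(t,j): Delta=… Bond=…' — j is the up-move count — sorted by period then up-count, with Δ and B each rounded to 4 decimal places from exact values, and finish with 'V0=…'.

No-arbitrage ⇒ martingale measure with p* = (R−d)/(u−d) = 0.5714.
Terminal values V(2,·): V(2,0)=0.0000, V(2,1)=0.0000, V(2,2)=5.0000
(1,0): S=76.9500. Δ = (V_up−V_dn)/(S_up−S_dn) = (0.0000−0.0000)/(105.4215−62.3295) = 0.0000. V = [p*·0.0000 + (1−p*)·0.0000]/1.13 = 0.0000. B = V − Δ·S = 0.0000.
(1,1): S=130.1500. Δ = (V_up−V_dn)/(S_up−S_dn) = (5.0000−0.0000)/(178.3055−105.4215) = 0.0686. V = [p*·5.0000 + (1−p*)·0.0000]/1.13 = 2.5284. B = V − Δ·S = -6.4001.
(0,0): S=95.0000. Δ = (V_up−V_dn)/(S_up−S_dn) = (2.5284−0.0000)/(130.1500−76.9500) = 0.0475. V = [p*·2.5284 + (1−p*)·0.0000]/1.13 = 1.2786. B = V − Δ·S = -3.2365.
Check: Δ(0,0)·S0 + B(0,0) = 1.2786 = V0.

(0,0): Delta=0.0475 Bond=-3.2365
(1,0): Delta=0.0000 Bond=0.0000
(1,1): Delta=0.0686 Bond=-6.4001
V0=1.2786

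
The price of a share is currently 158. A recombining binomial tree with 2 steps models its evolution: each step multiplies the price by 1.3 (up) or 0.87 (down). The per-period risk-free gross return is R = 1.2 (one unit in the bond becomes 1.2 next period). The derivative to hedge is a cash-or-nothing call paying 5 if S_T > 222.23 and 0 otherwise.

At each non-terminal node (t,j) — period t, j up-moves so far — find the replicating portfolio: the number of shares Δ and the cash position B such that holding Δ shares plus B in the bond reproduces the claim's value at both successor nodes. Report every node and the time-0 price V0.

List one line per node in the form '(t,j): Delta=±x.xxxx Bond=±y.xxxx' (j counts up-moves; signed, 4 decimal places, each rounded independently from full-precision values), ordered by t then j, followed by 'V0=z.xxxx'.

No-arbitrage ⇒ martingale measure with p* = (R−d)/(u−d) = 0.7674.
Payoff layer (t=2): V(2,0)=0.0000, V(2,1)=0.0000, V(2,2)=5.0000
  t=1,j=0: stock 137.4600 → up 178.6980 (V=0.0000), down 119.5902 (V=0.0000). Price 0.0000; hedge Δ=0.0000, bond B=0.0000.
  t=1,j=1: stock 205.4000 → up 267.0200 (V=5.0000), down 178.6980 (V=0.0000). Price 3.1977; hedge Δ=0.0566, bond B=-8.4302.
  t=0,j=0: stock 158.0000 → up 205.4000 (V=3.1977), down 137.4600 (V=0.0000). Price 2.0450; hedge Δ=0.0471, bond B=-5.3914.
Each (Δ,B) replicates both successor values, so the strategy is self-financing and V0 is arbitrage-free.

(0,0): Delta=0.0471 Bond=-5.3914
(1,0): Delta=0.0000 Bond=0.0000
(1,1): Delta=0.0566 Bond=-8.4302
V0=2.0450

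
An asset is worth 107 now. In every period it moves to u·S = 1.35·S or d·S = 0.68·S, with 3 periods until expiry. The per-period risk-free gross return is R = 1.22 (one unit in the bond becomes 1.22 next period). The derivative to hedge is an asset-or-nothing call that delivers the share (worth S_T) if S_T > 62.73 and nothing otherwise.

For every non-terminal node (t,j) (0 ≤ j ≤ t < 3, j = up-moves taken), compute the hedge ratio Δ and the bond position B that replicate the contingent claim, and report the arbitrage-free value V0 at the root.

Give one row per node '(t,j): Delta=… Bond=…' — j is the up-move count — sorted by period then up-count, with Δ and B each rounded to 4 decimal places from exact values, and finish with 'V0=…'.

(0,0): Delta=1.0119 Bond=-1.4055
(1,0): Delta=1.1098 Bond=-8.8373
(1,1): Delta=1.0000 Bond=0.0000
(2,0): Delta=2.0149 Bond=-55.5661
(2,1): Delta=1.0000 Bond=0.0000
(2,2): Delta=1.0000 Bond=0.0000
V0=106.8647

Since d<R<u, set p* = (R−d)/(u−d) = 0.8060; price each node as the discounted p*-expectation of its children.
Terminal values V(3,·): V(3,0)=0.0000, V(3,1)=66.7937, V(3,2)=132.6051, V(3,3)=263.2601
Node (2,0) S=49.4768: V=(p*·66.7937+(1−p*)·0.0000)/1.22=44.1260; Δ=(66.7937−0.0000)/(66.7937−33.6442)=2.0149; B=V−Δ·S=-55.5661
Node (2,1) S=98.2260: V=(p*·132.6051+(1−p*)·66.7937)/1.22=98.2260; Δ=(132.6051−66.7937)/(132.6051−66.7937)=1.0000; B=V−Δ·S=0.0000
Node (2,2) S=195.0075: V=(p*·263.2601+(1−p*)·132.6051)/1.22=195.0075; Δ=(263.2601−132.6051)/(263.2601−132.6051)=1.0000; B=V−Δ·S=0.0000
Node (1,0) S=72.7600: V=(p*·98.2260+(1−p*)·44.1260)/1.22=71.9090; Δ=(98.2260−44.1260)/(98.2260−49.4768)=1.1098; B=V−Δ·S=-8.8373
Node (1,1) S=144.4500: V=(p*·195.0075+(1−p*)·98.2260)/1.22=144.4500; Δ=(195.0075−98.2260)/(195.0075−98.2260)=1.0000; B=V−Δ·S=0.0000
Node (0,0) S=107.0000: V=(p*·144.4500+(1−p*)·71.9090)/1.22=106.8647; Δ=(144.4500−71.9090)/(144.4500−72.7600)=1.0119; B=V−Δ·S=-1.4055
Self-financing check: at every node Δ·S+B equals the discounted successor values.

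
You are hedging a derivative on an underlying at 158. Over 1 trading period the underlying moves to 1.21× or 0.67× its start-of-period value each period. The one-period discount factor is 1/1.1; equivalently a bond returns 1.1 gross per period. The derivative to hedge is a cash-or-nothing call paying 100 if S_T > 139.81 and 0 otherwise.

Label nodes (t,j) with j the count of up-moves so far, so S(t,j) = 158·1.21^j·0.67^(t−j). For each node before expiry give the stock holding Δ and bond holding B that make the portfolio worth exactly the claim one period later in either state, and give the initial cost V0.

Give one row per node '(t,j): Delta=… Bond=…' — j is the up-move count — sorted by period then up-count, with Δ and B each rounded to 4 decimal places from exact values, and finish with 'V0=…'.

The replicating-portfolio and risk-neutral prices coincide; use p* = (1.1−0.67)/(1.21−0.67) = 0.7963 for the latter.
Terminal values V(1,·): V(1,0)=0.0000, V(1,1)=100.0000
Node (0,0) S=158.0000: V=(p*·100.0000+(1−p*)·0.0000)/1.1=72.3906; Δ=(100.0000−0.0000)/(191.1800−105.8600)=1.1721; B=V−Δ·S=-112.7946
Each (Δ,B) replicates both successor values, so the strategy is self-financing and V0 is arbitrage-free.

(0,0): Delta=1.1721 Bond=-112.7946
V0=72.3906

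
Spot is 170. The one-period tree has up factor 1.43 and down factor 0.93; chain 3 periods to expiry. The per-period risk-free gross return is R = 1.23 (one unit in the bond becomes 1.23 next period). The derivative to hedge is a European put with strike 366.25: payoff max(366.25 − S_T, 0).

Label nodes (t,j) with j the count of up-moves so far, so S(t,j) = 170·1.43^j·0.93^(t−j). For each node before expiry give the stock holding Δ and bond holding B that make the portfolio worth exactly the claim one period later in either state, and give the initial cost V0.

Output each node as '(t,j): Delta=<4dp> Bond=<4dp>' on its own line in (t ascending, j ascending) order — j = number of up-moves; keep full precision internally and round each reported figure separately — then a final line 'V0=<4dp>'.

The replicating-portfolio and risk-neutral prices coincide; use p* = (1.23−0.93)/(1.43−0.93) = 0.6000 for the latter.
Payoff layer (t=3): V(3,0)=229.5093, V(3,1)=155.9928, V(3,2)=42.9513, V(3,3)=0.0000
  t=2,j=0: stock 147.0330 → up 210.2572 (V=155.9928), down 136.7407 (V=229.5093). Price 150.7312; hedge Δ=-1.0000, bond B=297.7642.
  t=2,j=1: stock 226.0830 → up 323.2987 (V=42.9513), down 210.2572 (V=155.9928). Price 71.6812; hedge Δ=-1.0000, bond B=297.7642.
  t=2,j=2: stock 347.6330 → up 497.1152 (V=0.0000), down 323.2987 (V=42.9513). Price 13.9679; hedge Δ=-0.2471, bond B=99.8705.
  t=1,j=0: stock 158.1000 → up 226.0830 (V=71.6812), down 147.0330 (V=150.7312). Price 83.9847; hedge Δ=-1.0000, bond B=242.0847.
  t=1,j=1: stock 243.1000 → up 347.6330 (V=13.9679), down 226.0830 (V=71.6812). Price 30.1246; hedge Δ=-0.4748, bond B=145.5512.
  t=0,j=0: stock 170.0000 → up 243.1000 (V=30.1246), down 158.1000 (V=83.9847). Price 42.0070; hedge Δ=-0.6336, bond B=149.7273.
Each (Δ,B) replicates both successor values, so the strategy is self-financing and V0 is arbitrage-free.

(0,0): Delta=-0.6336 Bond=149.7273
(1,0): Delta=-1.0000 Bond=242.0847
(1,1): Delta=-0.4748 Bond=145.5512
(2,0): Delta=-1.0000 Bond=297.7642
(2,1): Delta=-1.0000 Bond=297.7642
(2,2): Delta=-0.2471 Bond=99.8705
V0=42.0070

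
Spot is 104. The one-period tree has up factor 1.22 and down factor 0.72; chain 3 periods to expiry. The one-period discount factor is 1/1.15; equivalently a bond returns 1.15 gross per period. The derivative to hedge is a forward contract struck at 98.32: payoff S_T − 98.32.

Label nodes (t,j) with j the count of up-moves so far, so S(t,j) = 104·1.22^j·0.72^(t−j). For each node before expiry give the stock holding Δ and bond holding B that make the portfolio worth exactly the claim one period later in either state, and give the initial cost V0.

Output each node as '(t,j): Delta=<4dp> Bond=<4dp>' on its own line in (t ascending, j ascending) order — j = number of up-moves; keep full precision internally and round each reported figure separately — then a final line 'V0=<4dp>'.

(0,0): Delta=1.0000 Bond=-64.6470
(1,0): Delta=1.0000 Bond=-74.3440
(1,1): Delta=1.0000 Bond=-74.3440
(2,0): Delta=1.0000 Bond=-85.4957
(2,1): Delta=1.0000 Bond=-85.4957
(2,2): Delta=1.0000 Bond=-85.4957
V0=39.3530

Under the risk-neutral measure, an up-move has probability p* = (R−d)/(u−d) = 0.8600 and values discount at R = 1.15.
Payoff layer (t=3): V(3,0)=-59.5022, V(3,1)=-32.5454, V(3,2)=13.1314, V(3,3)=90.5282
  t=2,j=0: stock 53.9136 → up 65.7746 (V=-32.5454), down 38.8178 (V=-59.5022). Price -31.5821; hedge Δ=1.0000, bond B=-85.4957.
  t=2,j=1: stock 91.3536 → up 111.4514 (V=13.1314), down 65.7746 (V=-32.5454). Price 5.8579; hedge Δ=1.0000, bond B=-85.4957.
  t=2,j=2: stock 154.7936 → up 188.8482 (V=90.5282), down 111.4514 (V=13.1314). Price 69.2979; hedge Δ=1.0000, bond B=-85.4957.
  t=1,j=0: stock 74.8800 → up 91.3536 (V=5.8579), down 53.9136 (V=-31.5821). Price 0.5360; hedge Δ=1.0000, bond B=-74.3440.
  t=1,j=1: stock 126.8800 → up 154.7936 (V=69.2979), down 91.3536 (V=5.8579). Price 52.5360; hedge Δ=1.0000, bond B=-74.3440.
  t=0,j=0: stock 104.0000 → up 126.8800 (V=52.5360), down 74.8800 (V=0.5360). Price 39.3530; hedge Δ=1.0000, bond B=-64.6470.
Check: Δ(0,0)·S0 + B(0,0) = 39.3530 = V0.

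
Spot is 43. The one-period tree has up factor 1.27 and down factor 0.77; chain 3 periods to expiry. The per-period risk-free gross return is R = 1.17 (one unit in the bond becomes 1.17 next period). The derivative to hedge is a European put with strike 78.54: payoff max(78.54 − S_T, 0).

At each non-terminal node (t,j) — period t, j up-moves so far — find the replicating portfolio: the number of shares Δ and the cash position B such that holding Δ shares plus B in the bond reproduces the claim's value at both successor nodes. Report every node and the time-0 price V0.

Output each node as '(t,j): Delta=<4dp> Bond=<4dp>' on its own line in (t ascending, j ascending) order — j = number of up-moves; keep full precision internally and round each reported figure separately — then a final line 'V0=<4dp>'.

(0,0): Delta=-0.7925 Bond=43.1671
(1,0): Delta=-1.0000 Bond=57.3745
(1,1): Delta=-0.7611 Bond=48.7882
(2,0): Delta=-1.0000 Bond=67.1282
(2,1): Delta=-1.0000 Bond=67.1282
(2,2): Delta=-0.7249 Bond=54.5707
V0=9.0879

Since d<R<u, set p* = (R−d)/(u−d) = 0.8000; price each node as the discounted p*-expectation of its children.
At expiry t=3: V(3,0)=58.9091, V(3,1)=46.1617, V(3,2)=25.1369, V(3,3)=0.0000
  t=2,j=0: stock 25.4947 → up 32.3783 (V=46.1617), down 19.6309 (V=58.9091). Price 41.6335; hedge Δ=-1.0000, bond B=67.1282.
  t=2,j=1: stock 42.0497 → up 53.4031 (V=25.1369), down 32.3783 (V=46.1617). Price 25.0785; hedge Δ=-1.0000, bond B=67.1282.
  t=2,j=2: stock 69.3547 → up 88.0805 (V=0.0000), down 53.4031 (V=25.1369). Price 4.2969; hedge Δ=-0.7249, bond B=54.5707.
  t=1,j=0: stock 33.1100 → up 42.0497 (V=25.0785), down 25.4947 (V=41.6335). Price 24.2645; hedge Δ=-1.0000, bond B=57.3745.
  t=1,j=1: stock 54.6100 → up 69.3547 (V=4.2969), down 42.0497 (V=25.0785). Price 7.2250; hedge Δ=-0.7611, bond B=48.7882.
  t=0,j=0: stock 43.0000 → up 54.6100 (V=7.2250), down 33.1100 (V=24.2645). Price 9.0879; hedge Δ=-0.7925, bond B=43.1671.
Each (Δ,B) replicates both successor values, so the strategy is self-financing and V0 is arbitrage-free.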